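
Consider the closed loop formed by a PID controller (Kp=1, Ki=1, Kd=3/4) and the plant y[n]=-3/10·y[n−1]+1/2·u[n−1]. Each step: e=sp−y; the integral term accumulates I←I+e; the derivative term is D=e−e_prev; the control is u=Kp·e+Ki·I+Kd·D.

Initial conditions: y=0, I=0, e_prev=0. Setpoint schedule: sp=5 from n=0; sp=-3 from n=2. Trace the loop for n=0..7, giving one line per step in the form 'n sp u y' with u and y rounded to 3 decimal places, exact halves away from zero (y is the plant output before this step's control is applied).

0 5 13.750 0.000
1 5 -3.906 6.875
2 -3 7.324 -4.016
3 -3 -18.255 4.867
4 -3 23.039 -10.587
5 -3 -50.493 14.696
6 -3 72.739 -29.655
7 -3 -139.903 45.266

(exact arithmetic carried between steps; '≈' marks a value shown rounded to 6 d.p. or computed from one; I and e_prev carry over from the previous line; the table rounds u and y to 3 d.p., halves away from zero)
n=0: y=0, sp=5, e=sp−y=5; I=5, D=e−e_prev=5; u=1·5+1·5+3/4·5=13.75; next y=-3/10·0+1/2·13.75=6.875
n=1: y=6.875, sp=5, e=sp−y=-1.875; I=3.125, D=e−e_prev=-6.875; u=1·(-1.875)+1·3.125+3/4·(-6.875)=-3.90625; next y=-3/10·6.875+1/2·(-3.90625)=-4.015625
n=2: y=-4.015625, sp=-3, e=sp−y=1.015625; I=4.140625, D=e−e_prev=2.890625; u=1·1.015625+1·4.140625+3/4·2.890625≈7.324219; next y=-3/10·(-4.015625)+1/2·7.324219≈4.866797
n=3: y≈4.866797, sp=-3, e=sp−y≈-7.866797; I≈-3.726172, D=e−e_prev≈-8.882422; u=1·(-7.866797)+1·(-3.726172)+3/4·(-8.882422)≈-18.254785; next y=-3/10·4.866797+1/2·(-18.254785)≈-10.587432
n=4: y≈-10.587432, sp=-3, e=sp−y≈7.587432; I≈3.861260, D=e−e_prev≈15.454229; u=1·7.587432+1·3.861260+3/4·15.454229≈23.039363; next y=-3/10·(-10.587432)+1/2·23.039363≈14.695911
n=5: y≈14.695911, sp=-3, e=sp−y≈-17.695911; I≈-13.834651, D=e−e_prev≈-25.283343; u=1·(-17.695911)+1·(-13.834651)+3/4·(-25.283343)≈-50.493069; next y=-3/10·14.695911+1/2·(-50.493069)≈-29.655308
n=6: y≈-29.655308, sp=-3, e=sp−y≈26.655308; I≈12.820657, D=e−e_prev≈44.351219; u=1·26.655308+1·12.820657+3/4·44.351219≈72.739378; next y=-3/10·(-29.655308)+1/2·72.739378≈45.266281
n=7: y≈45.266281, sp=-3, e=sp−y≈-48.266281; I≈-35.445625, D=e−e_prev≈-74.921589; u=1·(-48.266281)+1·(-35.445625)+3/4·(-74.921589)≈-139.903098; next y=-3/10·45.266281+1/2·(-139.903098)≈-83.531434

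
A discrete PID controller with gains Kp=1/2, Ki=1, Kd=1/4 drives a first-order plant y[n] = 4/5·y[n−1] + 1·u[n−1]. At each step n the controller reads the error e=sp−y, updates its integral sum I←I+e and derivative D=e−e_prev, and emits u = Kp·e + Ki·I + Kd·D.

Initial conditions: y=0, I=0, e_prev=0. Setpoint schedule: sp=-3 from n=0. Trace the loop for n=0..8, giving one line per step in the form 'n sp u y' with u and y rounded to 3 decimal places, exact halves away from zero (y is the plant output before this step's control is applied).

0 -3 -5.250 0.000
1 -3 1.688 -5.250
2 -3 -2.166 -2.513
3 -3 0.942 -4.176
4 -3 -1.408 -2.399
5 -3 0.059 -3.327
6 -3 -1.114 -2.602
7 -3 -0.292 -3.196
8 -3 -0.852 -2.848

(exact arithmetic carried between steps; '≈' marks a value shown rounded to 6 d.p. or computed from one; I and e_prev carry over from the previous line; the table rounds u and y to 3 d.p., halves away from zero)
n=0: y=0, sp=-3, e=sp−y=-3; I=-3, D=e−e_prev=-3; u=1/2·(-3)+1·(-3)+1/4·(-3)=-5.25; next y=4/5·0+1·(-5.25)=-5.25
n=1: y=-5.25, sp=-3, e=sp−y=2.25; I=-0.75, D=e−e_prev=5.25; u=1/2·2.25+1·(-0.75)+1/4·5.25=1.6875; next y=4/5·(-5.25)+1·1.6875=-2.5125
n=2: y=-2.5125, sp=-3, e=sp−y=-0.4875; I=-1.2375, D=e−e_prev=-2.7375; u=1/2·(-0.4875)+1·(-1.2375)+1/4·(-2.7375)=-2.165625; next y=4/5·(-2.5125)+1·(-2.165625)=-4.175625
n=3: y=-4.175625, sp=-3, e=sp−y=1.175625; I=-0.061875, D=e−e_prev=1.663125; u=1/2·1.175625+1·(-0.061875)+1/4·1.663125≈0.941719; next y=4/5·(-4.175625)+1·0.941719≈-2.398781
n=4: y≈-2.398781, sp=-3, e=sp−y≈-0.601219; I≈-0.663094, D=e−e_prev≈-1.776844; u=1/2·(-0.601219)+1·(-0.663094)+1/4·(-1.776844)≈-1.407914; next y=4/5·(-2.398781)+1·(-1.407914)≈-3.326939
n=5: y≈-3.326939, sp=-3, e=sp−y≈0.326939; I≈-0.336155, D=e−e_prev≈0.928158; u=1/2·0.326939+1·(-0.336155)+1/4·0.928158≈0.059354; next y=4/5·(-3.326939)+1·0.059354≈-2.602197
n=6: y≈-2.602197, sp=-3, e=sp−y≈-0.397803; I≈-0.733958, D=e−e_prev≈-0.724742; u=1/2·(-0.397803)+1·(-0.733958)+1/4·(-0.724742)≈-1.114045; next y=4/5·(-2.602197)+1·(-1.114045)≈-3.195802
n=7: y≈-3.195802, sp=-3, e=sp−y≈0.195802; I≈-0.538155, D=e−e_prev≈0.593605; u=1/2·0.195802+1·(-0.538155)+1/4·0.593605≈-0.291853; next y=4/5·(-3.195802)+1·(-0.291853)≈-2.848495
n=8: y≈-2.848495, sp=-3, e=sp−y≈-0.151505; I≈-0.689661, D=e−e_prev≈-0.347308; u=1/2·(-0.151505)+1·(-0.689661)+1/4·(-0.347308)≈-0.852240; next y=4/5·(-2.848495)+1·(-0.852240)≈-3.131036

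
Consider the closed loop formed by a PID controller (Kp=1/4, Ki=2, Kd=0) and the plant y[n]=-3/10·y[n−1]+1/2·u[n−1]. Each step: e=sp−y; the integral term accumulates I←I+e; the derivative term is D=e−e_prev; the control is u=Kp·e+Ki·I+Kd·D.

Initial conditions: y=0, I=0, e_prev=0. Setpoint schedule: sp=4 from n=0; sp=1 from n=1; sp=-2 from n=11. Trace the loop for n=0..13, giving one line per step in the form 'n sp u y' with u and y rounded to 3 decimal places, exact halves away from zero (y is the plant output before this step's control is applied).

0 4 9.000 0.000
1 1 0.125 4.500
2 1 6.147 -1.288
3 1 0.041 3.460
4 1 5.195 -1.018
5 1 0.409 2.903
6 1 4.634 -0.666
7 1 0.805 2.517
8 1 4.227 -0.353
9 1 1.145 2.220
10 1 3.910 -0.093
11 -2 -5.325 1.983
12 -2 -1.500 -3.257
13 -2 -6.826 0.227

(exact arithmetic carried between steps; '≈' marks a value shown rounded to 6 d.p. or computed from one; I and e_prev carry over from the previous line; the table rounds u and y to 3 d.p., halves away from zero)
n=0: y=0, sp=4, e=sp−y=4; I=4, D=e−e_prev=4; u=1/4·4+2·4+0·4=9; next y=-3/10·0+1/2·9=4.5
n=1: y=4.5, sp=1, e=sp−y=-3.5; I=0.5, D=e−e_prev=-7.5; u=1/4·(-3.5)+2·0.5+0·(-7.5)=0.125; next y=-3/10·4.5+1/2·0.125=-1.2875
n=2: y=-1.2875, sp=1, e=sp−y=2.2875; I=2.7875, D=e−e_prev=5.7875; u=1/4·2.2875+2·2.7875+0·5.7875=6.146875; next y=-3/10·(-1.2875)+1/2·6.146875≈3.459688
n=3: y≈3.459688, sp=1, e=sp−y≈-2.459688; I≈0.327813, D=e−e_prev≈-4.747188; u=1/4·(-2.459688)+2·0.327813+0·(-4.747188)≈0.040703; next y=-3/10·3.459688+1/2·0.040703≈-1.017555
n=4: y≈-1.017555, sp=1, e=sp−y≈2.017555; I≈2.345367, D=e−e_prev≈4.477242; u=1/4·2.017555+2·2.345367+0·4.477242≈5.195123; next y=-3/10·(-1.017555)+1/2·5.195123≈2.902828
n=5: y≈2.902828, sp=1, e=sp−y≈-1.902828; I≈0.442539, D=e−e_prev≈-3.920383; u=1/4·(-1.902828)+2·0.442539+0·(-3.920383)≈0.409372; next y=-3/10·2.902828+1/2·0.409372≈-0.666163
n=6: y≈-0.666163, sp=1, e=sp−y≈1.666163; I≈2.108702, D=e−e_prev≈3.568991; u=1/4·1.666163+2·2.108702+0·3.568991≈4.633944; next y=-3/10·(-0.666163)+1/2·4.633944≈2.516821
n=7: y≈2.516821, sp=1, e=sp−y≈-1.516821; I≈0.591881, D=e−e_prev≈-3.182984; u=1/4·(-1.516821)+2·0.591881+0·(-3.182984)≈0.804557; next y=-3/10·2.516821+1/2·0.804557≈-0.352768
n=8: y≈-0.352768, sp=1, e=sp−y≈1.352768; I≈1.944649, D=e−e_prev≈2.869589; u=1/4·1.352768+2·1.944649+0·2.869589≈4.227490; next y=-3/10·(-0.352768)+1/2·4.227490≈2.219575
n=9: y≈2.219575, sp=1, e=sp−y≈-1.219575; I≈0.725074, D=e−e_prev≈-2.572343; u=1/4·(-1.219575)+2·0.725074+0·(-2.572343)≈1.145253; next y=-3/10·2.219575+1/2·1.145253≈-0.093246
n=10: y≈-0.093246, sp=1, e=sp−y≈1.093246; I≈1.818320, D=e−e_prev≈2.312821; u=1/4·1.093246+2·1.818320+0·2.312821≈3.909951; next y=-3/10·(-0.093246)+1/2·3.909951≈1.982949
n=11: y≈1.982949, sp=-2, e=sp−y≈-3.982949; I≈-2.164630, D=e−e_prev≈-5.076195; u=1/4·(-3.982949)+2·(-2.164630)+0·(-5.076195)≈-5.324996; next y=-3/10·1.982949+1/2·(-5.324996)≈-3.257383
n=12: y≈-3.257383, sp=-2, e=sp−y≈1.257383; I≈-0.907247, D=e−e_prev≈5.240332; u=1/4·1.257383+2·(-0.907247)+0·5.240332≈-1.500148; next y=-3/10·(-3.257383)+1/2·(-1.500148)≈0.227141
n=13: y≈0.227141, sp=-2, e=sp−y≈-2.227141; I≈-3.134388, D=e−e_prev≈-3.484524; u=1/4·(-2.227141)+2·(-3.134388)+0·(-3.484524)≈-6.825561; next y=-3/10·0.227141+1/2·(-6.825561)≈-3.480923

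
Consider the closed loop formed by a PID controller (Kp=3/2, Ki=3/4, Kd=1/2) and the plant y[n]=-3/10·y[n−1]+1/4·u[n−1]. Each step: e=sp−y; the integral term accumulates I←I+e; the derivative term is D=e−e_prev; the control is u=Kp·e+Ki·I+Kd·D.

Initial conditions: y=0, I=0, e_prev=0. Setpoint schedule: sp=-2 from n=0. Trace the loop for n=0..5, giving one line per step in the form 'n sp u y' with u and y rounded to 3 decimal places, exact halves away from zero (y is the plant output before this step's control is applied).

(exact arithmetic carried between steps; '≈' marks a value shown rounded to 6 d.p. or computed from one; I and e_prev carry over from the previous line; the table rounds u and y to 3 d.p., halves away from zero)
n=0: y=0, sp=-2, e=sp−y=-2; I=-2, D=e−e_prev=-2; u=3/2·(-2)+3/4·(-2)+1/2·(-2)=-5.5; next y=-3/10·0+1/4·(-5.5)=-1.375
n=1: y=-1.375, sp=-2, e=sp−y=-0.625; I=-2.625, D=e−e_prev=1.375; u=3/2·(-0.625)+3/4·(-2.625)+1/2·1.375=-2.21875; next y=-3/10·(-1.375)+1/4·(-2.21875)≈-0.142188
n=2: y≈-0.142188, sp=-2, e=sp−y≈-1.857813; I≈-4.482813, D=e−e_prev≈-1.232813; u=3/2·(-1.857813)+3/4·(-4.482813)+1/2·(-1.232813)≈-6.765234; next y=-3/10·(-0.142188)+1/4·(-6.765234)≈-1.648652
n=3: y≈-1.648652, sp=-2, e=sp−y≈-0.351348; I≈-4.834160, D=e−e_prev≈1.506465; u=3/2·(-0.351348)+3/4·(-4.834160)+1/2·1.506465≈-3.399409; next y=-3/10·(-1.648652)+1/4·(-3.399409)≈-0.355257
n=4: y≈-0.355257, sp=-2, e=sp−y≈-1.644743; I≈-6.478904, D=e−e_prev≈-1.293396; u=3/2·(-1.644743)+3/4·(-6.478904)+1/2·(-1.293396)≈-7.972991; next y=-3/10·(-0.355257)+1/4·(-7.972991)≈-1.886671
n=5: y≈-1.886671, sp=-2, e=sp−y≈-0.113329; I≈-6.592233, D=e−e_prev≈1.531414; u=3/2·(-0.113329)+3/4·(-6.592233)+1/2·1.531414≈-4.348462; next y=-3/10·(-1.886671)+1/4·(-4.348462)≈-0.521114

0 -2 -5.500 0.000
1 -2 -2.219 -1.375
2 -2 -6.765 -0.142
3 -2 -3.399 -1.649
4 -2 -7.973 -0.355
5 -2 -4.348 -1.887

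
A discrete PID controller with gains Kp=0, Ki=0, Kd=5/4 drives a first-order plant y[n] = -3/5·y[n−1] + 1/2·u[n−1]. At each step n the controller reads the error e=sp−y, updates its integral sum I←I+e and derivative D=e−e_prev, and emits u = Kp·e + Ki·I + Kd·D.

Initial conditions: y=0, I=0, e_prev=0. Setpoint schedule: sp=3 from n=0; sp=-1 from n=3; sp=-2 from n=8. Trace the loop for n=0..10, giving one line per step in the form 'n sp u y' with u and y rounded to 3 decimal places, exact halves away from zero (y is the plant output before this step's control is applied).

(exact arithmetic carried between steps; '≈' marks a value shown rounded to 6 d.p. or computed from one; I and e_prev carry over from the previous line; the table rounds u and y to 3 d.p., halves away from zero)
n=0: y=0, sp=3, e=sp−y=3; I=3, D=e−e_prev=3; u=0·3+0·3+5/4·3=3.75; next y=-3/5·0+1/2·3.75=1.875
n=1: y=1.875, sp=3, e=sp−y=1.125; I=4.125, D=e−e_prev=-1.875; u=0·1.125+0·4.125+5/4·(-1.875)=-2.34375; next y=-3/5·1.875+1/2·(-2.34375)=-2.296875
n=2: y=-2.296875, sp=3, e=sp−y=5.296875; I=9.421875, D=e−e_prev=4.171875; u=0·5.296875+0·9.421875+5/4·4.171875≈5.214844; next y=-3/5·(-2.296875)+1/2·5.214844≈3.985547
n=3: y≈3.985547, sp=-1, e=sp−y≈-4.985547; I≈4.436328, D=e−e_prev≈-10.282422; u=0·(-4.985547)+0·4.436328+5/4·(-10.282422)≈-12.853027; next y=-3/5·3.985547+1/2·(-12.853027)≈-8.817842
n=4: y≈-8.817842, sp=-1, e=sp−y≈7.817842; I≈12.254170, D=e−e_prev≈12.803389; u=0·7.817842+0·12.254170+5/4·12.803389≈16.004236; next y=-3/5·(-8.817842)+1/2·16.004236≈13.292823
n=5: y≈13.292823, sp=-1, e=sp−y≈-14.292823; I≈-2.038653, D=e−e_prev≈-22.110665; u=0·(-14.292823)+0·(-2.038653)+5/4·(-22.110665)≈-27.638331; next y=-3/5·13.292823+1/2·(-27.638331)≈-21.794859
n=6: y≈-21.794859, sp=-1, e=sp−y≈20.794859; I≈18.756206, D=e−e_prev≈35.087682; u=0·20.794859+0·18.756206+5/4·35.087682≈43.859603; next y=-3/5·(-21.794859)+1/2·43.859603≈35.006717
n=7: y≈35.006717, sp=-1, e=sp−y≈-36.006717; I≈-17.250511, D=e−e_prev≈-56.801576; u=0·(-36.006717)+0·(-17.250511)+5/4·(-56.801576)≈-71.001970; next y=-3/5·35.006717+1/2·(-71.001970)≈-56.505015
n=8: y≈-56.505015, sp=-2, e=sp−y≈54.505015; I≈37.254505, D=e−e_prev≈90.511732; u=0·54.505015+0·37.254505+5/4·90.511732≈113.139666; next y=-3/5·(-56.505015)+1/2·113.139666≈90.472842
n=9: y≈90.472842, sp=-2, e=sp−y≈-92.472842; I≈-55.218337, D=e−e_prev≈-146.977857; u=0·(-92.472842)+0·(-55.218337)+5/4·(-146.977857)≈-183.722322; next y=-3/5·90.472842+1/2·(-183.722322)≈-146.144866
n=10: y≈-146.144866, sp=-2, e=sp−y≈144.144866; I≈88.926529, D=e−e_prev≈236.617708; u=0·144.144866+0·88.926529+5/4·236.617708≈295.772135; next y=-3/5·(-146.144866)+1/2·295.772135≈235.572987

0 3 3.750 0.000
1 3 -2.344 1.875
2 3 5.215 -2.297
3 -1 -12.853 3.986
4 -1 16.004 -8.818
5 -1 -27.638 13.293
6 -1 43.860 -21.795
7 -1 -71.002 35.007
8 -2 113.140 -56.505
9 -2 -183.722 90.473
10 -2 295.772 -146.145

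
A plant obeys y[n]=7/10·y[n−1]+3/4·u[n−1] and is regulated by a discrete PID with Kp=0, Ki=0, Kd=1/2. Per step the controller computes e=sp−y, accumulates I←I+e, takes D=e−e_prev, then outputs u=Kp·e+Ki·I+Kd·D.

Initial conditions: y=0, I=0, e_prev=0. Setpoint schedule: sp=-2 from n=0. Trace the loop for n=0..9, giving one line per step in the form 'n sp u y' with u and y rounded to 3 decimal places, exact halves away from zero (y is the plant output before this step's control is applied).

0 -2 -1.000 0.000
1 -2 0.375 -0.750
2 -2 -0.253 -0.244
3 -2 0.058 -0.360
4 -2 -0.076 -0.209
5 -2 -0.003 -0.203
6 -2 -0.029 -0.144
7 -2 -0.011 -0.123
8 -2 -0.014 -0.094
9 -2 -0.009 -0.077

(exact arithmetic carried between steps; '≈' marks a value shown rounded to 6 d.p. or computed from one; I and e_prev carry over from the previous line; the table rounds u and y to 3 d.p., halves away from zero)
n=0: y=0, sp=-2, e=sp−y=-2; I=-2, D=e−e_prev=-2; u=0·(-2)+0·(-2)+1/2·(-2)=-1; next y=7/10·0+3/4·(-1)=-0.75
n=1: y=-0.75, sp=-2, e=sp−y=-1.25; I=-3.25, D=e−e_prev=0.75; u=0·(-1.25)+0·(-3.25)+1/2·0.75=0.375; next y=7/10·(-0.75)+3/4·0.375=-0.24375
n=2: y=-0.24375, sp=-2, e=sp−y=-1.75625; I=-5.00625, D=e−e_prev=-0.50625; u=0·(-1.75625)+0·(-5.00625)+1/2·(-0.50625)=-0.253125; next y=7/10·(-0.24375)+3/4·(-0.253125)≈-0.360469
n=3: y≈-0.360469, sp=-2, e=sp−y≈-1.639531; I≈-6.645781, D=e−e_prev≈0.116719; u=0·(-1.639531)+0·(-6.645781)+1/2·0.116719≈0.058359; next y=7/10·(-0.360469)+3/4·0.058359≈-0.208559
n=4: y≈-0.208559, sp=-2, e=sp−y≈-1.791441; I≈-8.437223, D=e−e_prev≈-0.151910; u=0·(-1.791441)+0·(-8.437223)+1/2·(-0.151910)≈-0.075955; next y=7/10·(-0.208559)+3/4·(-0.075955)≈-0.202957
n=5: y≈-0.202957, sp=-2, e=sp−y≈-1.797043; I≈-10.234265, D=e−e_prev≈-0.005601; u=0·(-1.797043)+0·(-10.234265)+1/2·(-0.005601)≈-0.002801; next y=7/10·(-0.202957)+3/4·(-0.002801)≈-0.144171
n=6: y≈-0.144171, sp=-2, e=sp−y≈-1.855829; I≈-12.090095, D=e−e_prev≈-0.058787; u=0·(-1.855829)+0·(-12.090095)+1/2·(-0.058787)≈-0.029393; next y=7/10·(-0.144171)+3/4·(-0.029393)≈-0.122964
n=7: y≈-0.122964, sp=-2, e=sp−y≈-1.877036; I≈-13.967130, D=e−e_prev≈-0.021206; u=0·(-1.877036)+0·(-13.967130)+1/2·(-0.021206)≈-0.010603; next y=7/10·(-0.122964)+3/4·(-0.010603)≈-0.094027
n=8: y≈-0.094027, sp=-2, e=sp−y≈-1.905973; I≈-15.873103, D=e−e_prev≈-0.028937; u=0·(-1.905973)+0·(-15.873103)+1/2·(-0.028937)≈-0.014469; next y=7/10·(-0.094027)+3/4·(-0.014469)≈-0.076671
n=9: y≈-0.076671, sp=-2, e=sp−y≈-1.923329; I≈-17.796432, D=e−e_prev≈-0.017357; u=0·(-1.923329)+0·(-17.796432)+1/2·(-0.017357)≈-0.008678; next y=7/10·(-0.076671)+3/4·(-0.008678)≈-0.060178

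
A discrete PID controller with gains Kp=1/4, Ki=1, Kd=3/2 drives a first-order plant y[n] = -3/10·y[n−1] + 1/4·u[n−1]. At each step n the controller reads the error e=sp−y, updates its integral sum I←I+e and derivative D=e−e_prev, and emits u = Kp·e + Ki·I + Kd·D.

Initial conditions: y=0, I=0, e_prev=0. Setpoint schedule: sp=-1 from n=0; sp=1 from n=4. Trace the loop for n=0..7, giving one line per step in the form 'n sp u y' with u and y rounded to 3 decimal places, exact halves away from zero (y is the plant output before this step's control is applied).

(exact arithmetic carried between steps; '≈' marks a value shown rounded to 6 d.p. or computed from one; I and e_prev carry over from the previous line; the table rounds u and y to 3 d.p., halves away from zero)
n=0: y=0, sp=-1, e=sp−y=-1; I=-1, D=e−e_prev=-1; u=1/4·(-1)+1·(-1)+3/2·(-1)=-2.75; next y=-3/10·0+1/4·(-2.75)=-0.6875
n=1: y=-0.6875, sp=-1, e=sp−y=-0.3125; I=-1.3125, D=e−e_prev=0.6875; u=1/4·(-0.3125)+1·(-1.3125)+3/2·0.6875=-0.359375; next y=-3/10·(-0.6875)+1/4·(-0.359375)≈0.116406
n=2: y≈0.116406, sp=-1, e=sp−y≈-1.116406; I≈-2.428906, D=e−e_prev≈-0.803906; u=1/4·(-1.116406)+1·(-2.428906)+3/2·(-0.803906)≈-3.913867; next y=-3/10·0.116406+1/4·(-3.913867)≈-1.013389
n=3: y≈-1.013389, sp=-1, e=sp−y≈0.013389; I≈-2.415518, D=e−e_prev≈1.129795; u=1/4·0.013389+1·(-2.415518)+3/2·1.129795≈-0.717478; next y=-3/10·(-1.013389)+1/4·(-0.717478)≈0.124647
n=4: y≈0.124647, sp=1, e=sp−y≈0.875353; I≈-1.540165, D=e−e_prev≈0.861964; u=1/4·0.875353+1·(-1.540165)+3/2·0.861964≈-0.028380; next y=-3/10·0.124647+1/4·(-0.028380)≈-0.044489
n=5: y≈-0.044489, sp=1, e=sp−y≈1.044489; I≈-0.495676, D=e−e_prev≈0.169136; u=1/4·1.044489+1·(-0.495676)+3/2·0.169136≈0.019151; next y=-3/10·(-0.044489)+1/4·0.019151≈0.018135
n=6: y≈0.018135, sp=1, e=sp−y≈0.981865; I≈0.486190, D=e−e_prev≈-0.062624; u=1/4·0.981865+1·0.486190+3/2·(-0.062624)≈0.637721; next y=-3/10·0.018135+1/4·0.637721≈0.153990
n=7: y≈0.153990, sp=1, e=sp−y≈0.846010; I≈1.332200, D=e−e_prev≈-0.135855; u=1/4·0.846010+1·1.332200+3/2·(-0.135855)≈1.339920; next y=-3/10·0.153990+1/4·1.339920≈0.288783

0 -1 -2.750 0.000
1 -1 -0.359 -0.688
2 -1 -3.914 0.116
3 -1 -0.717 -1.013
4 1 -0.028 0.125
5 1 0.019 -0.044
6 1 0.638 0.018
7 1 1.340 0.154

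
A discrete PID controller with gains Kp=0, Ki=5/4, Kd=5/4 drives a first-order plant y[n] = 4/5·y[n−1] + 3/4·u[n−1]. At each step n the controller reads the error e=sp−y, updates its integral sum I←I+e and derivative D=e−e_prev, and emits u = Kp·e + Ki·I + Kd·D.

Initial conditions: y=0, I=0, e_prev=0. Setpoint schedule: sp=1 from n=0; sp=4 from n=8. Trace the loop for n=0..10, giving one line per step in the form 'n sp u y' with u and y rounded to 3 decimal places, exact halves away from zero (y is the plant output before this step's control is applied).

0 1 2.500 0.000
1 1 -2.188 1.875
2 1 4.102 -0.141
3 1 -4.753 2.964
4 1 7.066 -1.194
5 1 -9.235 4.345
6 1 12.995 -3.450
7 1 -17.277 6.986
8 4 31.673 -7.369
9 4 -38.880 17.860
10 4 57.161 -14.873

(exact arithmetic carried between steps; '≈' marks a value shown rounded to 6 d.p. or computed from one; I and e_prev carry over from the previous line; the table rounds u and y to 3 d.p., halves away from zero)
n=0: y=0, sp=1, e=sp−y=1; I=1, D=e−e_prev=1; u=0·1+5/4·1+5/4·1=2.5; next y=4/5·0+3/4·2.5=1.875
n=1: y=1.875, sp=1, e=sp−y=-0.875; I=0.125, D=e−e_prev=-1.875; u=0·(-0.875)+5/4·0.125+5/4·(-1.875)=-2.1875; next y=4/5·1.875+3/4·(-2.1875)=-0.140625
n=2: y=-0.140625, sp=1, e=sp−y=1.140625; I=1.265625, D=e−e_prev=2.015625; u=0·1.140625+5/4·1.265625+5/4·2.015625≈4.101563; next y=4/5·(-0.140625)+3/4·4.101563≈2.963672
n=3: y≈2.963672, sp=1, e=sp−y≈-1.963672; I≈-0.698047, D=e−e_prev≈-3.104297; u=0·(-1.963672)+5/4·(-0.698047)+5/4·(-3.104297)≈-4.752930; next y=4/5·2.963672+3/4·(-4.752930)≈-1.193760
n=4: y≈-1.193760, sp=1, e=sp−y≈2.193760; I≈1.495713, D=e−e_prev≈4.157432; u=0·2.193760+5/4·1.495713+5/4·4.157432≈7.066431; next y=4/5·(-1.193760)+3/4·7.066431≈4.344815
n=5: y≈4.344815, sp=1, e=sp−y≈-3.344815; I≈-1.849102, D=e−e_prev≈-5.538575; u=0·(-3.344815)+5/4·(-1.849102)+5/4·(-5.538575)≈-9.234597; next y=4/5·4.344815+3/4·(-9.234597)≈-3.450095
n=6: y≈-3.450095, sp=1, e=sp−y≈4.450095; I≈2.600993, D=e−e_prev≈7.794910; u=0·4.450095+5/4·2.600993+5/4·7.794910≈12.994879; next y=4/5·(-3.450095)+3/4·12.994879≈6.986083
n=7: y≈6.986083, sp=1, e=sp−y≈-5.986083; I≈-3.385090, D=e−e_prev≈-10.436179; u=0·(-5.986083)+5/4·(-3.385090)+5/4·(-10.436179)≈-17.276586; next y=4/5·6.986083+3/4·(-17.276586)≈-7.368573
n=8: y≈-7.368573, sp=4, e=sp−y≈11.368573; I≈7.983483, D=e−e_prev≈17.354656; u=0·11.368573+5/4·7.983483+5/4·17.354656≈31.672673; next y=4/5·(-7.368573)+3/4·31.672673≈17.859647
n=9: y≈17.859647, sp=4, e=sp−y≈-13.859647; I≈-5.876164, D=e−e_prev≈-25.228220; u=0·(-13.859647)+5/4·(-5.876164)+5/4·(-25.228220)≈-38.880480; next y=4/5·17.859647+3/4·(-38.880480)≈-14.872642
n=10: y≈-14.872642, sp=4, e=sp−y≈18.872642; I≈12.996478, D=e−e_prev≈32.732289; u=0·18.872642+5/4·12.996478+5/4·32.732289≈57.160959; next y=4/5·(-14.872642)+3/4·57.160959≈30.972606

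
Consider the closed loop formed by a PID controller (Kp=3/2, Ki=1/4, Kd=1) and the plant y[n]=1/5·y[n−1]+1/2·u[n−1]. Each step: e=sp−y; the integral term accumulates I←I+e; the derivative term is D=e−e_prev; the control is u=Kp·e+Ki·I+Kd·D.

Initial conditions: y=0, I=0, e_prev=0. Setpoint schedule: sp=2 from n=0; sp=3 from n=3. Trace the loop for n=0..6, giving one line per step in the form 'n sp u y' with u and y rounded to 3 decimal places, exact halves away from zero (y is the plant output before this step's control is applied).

0 2 5.500 0.000
1 2 -3.563 2.750
2 2 9.948 -1.231
3 3 -6.863 4.728
4 3 17.502 -2.486
5 3 -17.875 8.254
6 3 34.288 -7.286

(exact arithmetic carried between steps; '≈' marks a value shown rounded to 6 d.p. or computed from one; I and e_prev carry over from the previous line; the table rounds u and y to 3 d.p., halves away from zero)
n=0: y=0, sp=2, e=sp−y=2; I=2, D=e−e_prev=2; u=3/2·2+1/4·2+1·2=5.5; next y=1/5·0+1/2·5.5=2.75
n=1: y=2.75, sp=2, e=sp−y=-0.75; I=1.25, D=e−e_prev=-2.75; u=3/2·(-0.75)+1/4·1.25+1·(-2.75)=-3.5625; next y=1/5·2.75+1/2·(-3.5625)=-1.23125
n=2: y=-1.23125, sp=2, e=sp−y=3.23125; I=4.48125, D=e−e_prev=3.98125; u=3/2·3.23125+1/4·4.48125+1·3.98125≈9.948438; next y=1/5·(-1.23125)+1/2·9.948438≈4.727969
n=3: y≈4.727969, sp=3, e=sp−y≈-1.727969; I≈2.753281, D=e−e_prev≈-4.959219; u=3/2·(-1.727969)+1/4·2.753281+1·(-4.959219)≈-6.862852; next y=1/5·4.727969+1/2·(-6.862852)≈-2.485832
n=4: y≈-2.485832, sp=3, e=sp−y≈5.485832; I≈8.239113, D=e−e_prev≈7.213801; u=3/2·5.485832+1/4·8.239113+1·7.213801≈17.502327; next y=1/5·(-2.485832)+1/2·17.502327≈8.253997
n=5: y≈8.253997, sp=3, e=sp−y≈-5.253997; I≈2.985116, D=e−e_prev≈-10.739829; u=3/2·(-5.253997)+1/4·2.985116+1·(-10.739829)≈-17.874546; next y=1/5·8.253997+1/2·(-17.874546)≈-7.286474
n=6: y≈-7.286474, sp=3, e=sp−y≈10.286474; I≈13.271590, D=e−e_prev≈15.540471; u=3/2·10.286474+1/4·13.271590+1·15.540471≈34.288078; next y=1/5·(-7.286474)+1/2·34.288078≈15.686744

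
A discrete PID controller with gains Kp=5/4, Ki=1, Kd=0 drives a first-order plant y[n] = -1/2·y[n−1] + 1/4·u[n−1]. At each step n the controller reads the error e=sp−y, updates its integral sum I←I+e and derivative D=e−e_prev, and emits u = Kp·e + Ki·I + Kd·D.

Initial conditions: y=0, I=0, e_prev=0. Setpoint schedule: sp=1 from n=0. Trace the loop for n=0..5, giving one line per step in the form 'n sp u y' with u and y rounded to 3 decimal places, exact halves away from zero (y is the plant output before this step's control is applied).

0 1 2.250 0.000
1 1 1.984 0.563
2 1 3.204 0.215
3 1 2.912 0.694
4 1 3.921 0.381
5 1 3.621 0.790

(exact arithmetic carried between steps; '≈' marks a value shown rounded to 6 d.p. or computed from one; I and e_prev carry over from the previous line; the table rounds u and y to 3 d.p., halves away from zero)
n=0: y=0, sp=1, e=sp−y=1; I=1, D=e−e_prev=1; u=5/4·1+1·1+0·1=2.25; next y=-1/2·0+1/4·2.25=0.5625
n=1: y=0.5625, sp=1, e=sp−y=0.4375; I=1.4375, D=e−e_prev=-0.5625; u=5/4·0.4375+1·1.4375+0·(-0.5625)=1.984375; next y=-1/2·0.5625+1/4·1.984375≈0.214844
n=2: y≈0.214844, sp=1, e=sp−y≈0.785156; I≈2.222656, D=e−e_prev≈0.347656; u=5/4·0.785156+1·2.222656+0·0.347656≈3.204102; next y=-1/2·0.214844+1/4·3.204102≈0.693604
n=3: y≈0.693604, sp=1, e=sp−y≈0.306396; I≈2.529053, D=e−e_prev≈-0.478760; u=5/4·0.306396+1·2.529053+0·(-0.478760)≈2.912048; next y=-1/2·0.693604+1/4·2.912048≈0.381210
n=4: y≈0.381210, sp=1, e=sp−y≈0.618790; I≈3.147842, D=e−e_prev≈0.312393; u=5/4·0.618790+1·3.147842+0·0.312393≈3.921329; next y=-1/2·0.381210+1/4·3.921329≈0.789727
n=5: y≈0.789727, sp=1, e=sp−y≈0.210273; I≈3.358115, D=e−e_prev≈-0.408517; u=5/4·0.210273+1·3.358115+0·(-0.408517)≈3.620956; next y=-1/2·0.789727+1/4·3.620956≈0.510375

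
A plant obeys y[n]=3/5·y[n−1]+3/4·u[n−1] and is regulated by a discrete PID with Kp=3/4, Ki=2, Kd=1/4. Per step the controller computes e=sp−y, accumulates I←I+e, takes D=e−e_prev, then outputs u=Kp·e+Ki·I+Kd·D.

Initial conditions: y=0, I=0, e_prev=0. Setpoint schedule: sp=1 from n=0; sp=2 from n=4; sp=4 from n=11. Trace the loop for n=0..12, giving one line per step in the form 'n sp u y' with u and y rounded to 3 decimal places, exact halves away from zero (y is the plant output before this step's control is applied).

0 1 3.000 0.000
1 1 -2.000 2.250
2 1 3.263 -0.150
3 1 -2.558 2.357
4 2 6.939 -0.504
5 2 -5.235 4.901
6 2 7.974 -0.986
7 2 -6.651 5.389
8 2 9.596 -1.755
9 2 -8.378 6.144
10 2 11.531 -2.597
11 4 -4.522 7.091
12 4 9.902 0.863

(exact arithmetic carried between steps; '≈' marks a value shown rounded to 6 d.p. or computed from one; I and e_prev carry over from the previous line; the table rounds u and y to 3 d.p., halves away from zero)
n=0: y=0, sp=1, e=sp−y=1; I=1, D=e−e_prev=1; u=3/4·1+2·1+1/4·1=3; next y=3/5·0+3/4·3=2.25
n=1: y=2.25, sp=1, e=sp−y=-1.25; I=-0.25, D=e−e_prev=-2.25; u=3/4·(-1.25)+2·(-0.25)+1/4·(-2.25)=-2; next y=3/5·2.25+3/4·(-2)=-0.15
n=2: y=-0.15, sp=1, e=sp−y=1.15; I=0.9, D=e−e_prev=2.4; u=3/4·1.15+2·0.9+1/4·2.4=3.2625; next y=3/5·(-0.15)+3/4·3.2625=2.356875
n=3: y=2.356875, sp=1, e=sp−y=-1.356875; I=-0.456875, D=e−e_prev=-2.506875; u=3/4·(-1.356875)+2·(-0.456875)+1/4·(-2.506875)=-2.558125; next y=3/5·2.356875+3/4·(-2.558125)≈-0.504469
n=4: y≈-0.504469, sp=2, e=sp−y≈2.504469; I≈2.047594, D=e−e_prev≈3.861344; u=3/4·2.504469+2·2.047594+1/4·3.861344≈6.938875; next y=3/5·(-0.504469)+3/4·6.938875≈4.901475
n=5: y=4.901475, sp=2, e=sp−y=-2.901475; I≈-0.853881, D=e−e_prev≈-5.405944; u=3/4·(-2.901475)+2·(-0.853881)+1/4·(-5.405944)≈-5.235355; next y=3/5·4.901475+3/4·(-5.235355)≈-0.985631
n=6: y≈-0.985631, sp=2, e=sp−y≈2.985631; I≈2.131750, D=e−e_prev≈5.887106; u=3/4·2.985631+2·2.131750+1/4·5.887106≈7.974499; next y=3/5·(-0.985631)+3/4·7.974499≈5.389496
n=7: y≈5.389496, sp=2, e=sp−y≈-3.389496; I≈-1.257746, D=e−e_prev≈-6.375127; u=3/4·(-3.389496)+2·(-1.257746)+1/4·(-6.375127)≈-6.651396; next y=3/5·5.389496+3/4·(-6.651396)≈-1.754849
n=8: y≈-1.754849, sp=2, e=sp−y≈3.754849; I≈2.497103, D=e−e_prev≈7.144345; u=3/4·3.754849+2·2.497103+1/4·7.144345≈9.596430; next y=3/5·(-1.754849)+3/4·9.596430≈6.144413
n=9: y≈6.144413, sp=2, e=sp−y≈-4.144413; I≈-1.647309, D=e−e_prev≈-7.899262; u=3/4·(-4.144413)+2·(-1.647309)+1/4·(-7.899262)≈-8.377744; next y=3/5·6.144413+3/4·(-8.377744)≈-2.596660
n=10: y≈-2.596660, sp=2, e=sp−y≈4.596660; I≈2.949351, D=e−e_prev≈8.741073; u=3/4·4.596660+2·2.949351+1/4·8.741073≈11.531465; next y=3/5·(-2.596660)+3/4·11.531465≈7.090603
n=11: y≈7.090603, sp=4, e=sp−y≈-3.090603; I≈-0.141252, D=e−e_prev≈-7.687263; u=3/4·(-3.090603)+2·(-0.141252)+1/4·(-7.687263)≈-4.522272; next y=3/5·7.090603+3/4·(-4.522272)≈0.862658
n=12: y≈0.862658, sp=4, e=sp−y≈3.137342; I≈2.996090, D=e−e_prev≈6.227945; u=3/4·3.137342+2·2.996090+1/4·6.227945≈9.902173; next y=3/5·0.862658+3/4·9.902173≈7.944225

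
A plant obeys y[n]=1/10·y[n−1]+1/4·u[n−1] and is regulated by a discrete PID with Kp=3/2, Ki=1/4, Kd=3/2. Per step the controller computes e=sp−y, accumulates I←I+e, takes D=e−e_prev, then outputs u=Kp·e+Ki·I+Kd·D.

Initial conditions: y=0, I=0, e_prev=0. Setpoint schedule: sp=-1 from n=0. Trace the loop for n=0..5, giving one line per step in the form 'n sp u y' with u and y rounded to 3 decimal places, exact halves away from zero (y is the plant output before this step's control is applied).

(exact arithmetic carried between steps; '≈' marks a value shown rounded to 6 d.p. or computed from one; I and e_prev carry over from the previous line; the table rounds u and y to 3 d.p., halves away from zero)
n=0: y=0, sp=-1, e=sp−y=-1; I=-1, D=e−e_prev=-1; u=3/2·(-1)+1/4·(-1)+3/2·(-1)=-3.25; next y=1/10·0+1/4·(-3.25)=-0.8125
n=1: y=-0.8125, sp=-1, e=sp−y=-0.1875; I=-1.1875, D=e−e_prev=0.8125; u=3/2·(-0.1875)+1/4·(-1.1875)+3/2·0.8125=0.640625; next y=1/10·(-0.8125)+1/4·0.640625≈0.078906
n=2: y≈0.078906, sp=-1, e=sp−y≈-1.078906; I≈-2.266406, D=e−e_prev≈-0.891406; u=3/2·(-1.078906)+1/4·(-2.266406)+3/2·(-0.891406)≈-3.522070; next y=1/10·0.078906+1/4·(-3.522070)≈-0.872627
n=3: y≈-0.872627, sp=-1, e=sp−y≈-0.127373; I≈-2.393779, D=e−e_prev≈0.951533; u=3/2·(-0.127373)+1/4·(-2.393779)+3/2·0.951533≈0.637795; next y=1/10·(-0.872627)+1/4·0.637795≈0.072186
n=4: y≈0.072186, sp=-1, e=sp−y≈-1.072186; I≈-3.465965, D=e−e_prev≈-0.944813; u=3/2·(-1.072186)+1/4·(-3.465965)+3/2·(-0.944813)≈-3.891990; next y=1/10·0.072186+1/4·(-3.891990)≈-0.965779
n=5: y≈-0.965779, sp=-1, e=sp−y≈-0.034221; I≈-3.500187, D=e−e_prev≈1.037965; u=3/2·(-0.034221)+1/4·(-3.500187)+3/2·1.037965≈0.630569; next y=1/10·(-0.965779)+1/4·0.630569≈0.061064

0 -1 -3.250 0.000
1 -1 0.641 -0.813
2 -1 -3.522 0.079
3 -1 0.638 -0.873
4 -1 -3.892 0.072
5 -1 0.631 -0.966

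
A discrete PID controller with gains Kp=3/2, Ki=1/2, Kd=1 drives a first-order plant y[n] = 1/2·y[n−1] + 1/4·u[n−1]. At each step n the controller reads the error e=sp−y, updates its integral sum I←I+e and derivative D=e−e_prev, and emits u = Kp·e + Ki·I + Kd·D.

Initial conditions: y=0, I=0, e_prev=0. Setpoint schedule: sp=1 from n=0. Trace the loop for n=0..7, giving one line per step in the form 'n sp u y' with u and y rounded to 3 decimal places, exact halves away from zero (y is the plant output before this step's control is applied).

(exact arithmetic carried between steps; '≈' marks a value shown rounded to 6 d.p. or computed from one; I and e_prev carry over from the previous line; the table rounds u and y to 3 d.p., halves away from zero)
n=0: y=0, sp=1, e=sp−y=1; I=1, D=e−e_prev=1; u=3/2·1+1/2·1+1·1=3; next y=1/2·0+1/4·3=0.75
n=1: y=0.75, sp=1, e=sp−y=0.25; I=1.25, D=e−e_prev=-0.75; u=3/2·0.25+1/2·1.25+1·(-0.75)=0.25; next y=1/2·0.75+1/4·0.25=0.4375
n=2: y=0.4375, sp=1, e=sp−y=0.5625; I=1.8125, D=e−e_prev=0.3125; u=3/2·0.5625+1/2·1.8125+1·0.3125=2.0625; next y=1/2·0.4375+1/4·2.0625=0.734375
n=3: y=0.734375, sp=1, e=sp−y=0.265625; I=2.078125, D=e−e_prev=-0.296875; u=3/2·0.265625+1/2·2.078125+1·(-0.296875)=1.140625; next y=1/2·0.734375+1/4·1.140625≈0.652344
n=4: y≈0.652344, sp=1, e=sp−y≈0.347656; I≈2.425781, D=e−e_prev≈0.082031; u=3/2·0.347656+1/2·2.425781+1·0.082031≈1.816406; next y=1/2·0.652344+1/4·1.816406≈0.780273
n=5: y≈0.780273, sp=1, e=sp−y≈0.219727; I≈2.645508, D=e−e_prev≈-0.127930; u=3/2·0.219727+1/2·2.645508+1·(-0.127930)≈1.524414; next y=1/2·0.780273+1/4·1.524414≈0.771240
n=6: y≈0.771240, sp=1, e=sp−y≈0.228760; I≈2.874268, D=e−e_prev≈0.009033; u=3/2·0.228760+1/2·2.874268+1·0.009033≈1.789307; next y=1/2·0.771240+1/4·1.789307≈0.832947
n=7: y≈0.832947, sp=1, e=sp−y≈0.167053; I≈3.041321, D=e−e_prev≈-0.061707; u=3/2·0.167053+1/2·3.041321+1·(-0.061707)≈1.709534; next y=1/2·0.832947+1/4·1.709534≈0.843857

0 1 3.000 0.000
1 1 0.250 0.750
2 1 2.063 0.438
3 1 1.141 0.734
4 1 1.816 0.652
5 1 1.524 0.780
6 1 1.789 0.771
7 1 1.710 0.833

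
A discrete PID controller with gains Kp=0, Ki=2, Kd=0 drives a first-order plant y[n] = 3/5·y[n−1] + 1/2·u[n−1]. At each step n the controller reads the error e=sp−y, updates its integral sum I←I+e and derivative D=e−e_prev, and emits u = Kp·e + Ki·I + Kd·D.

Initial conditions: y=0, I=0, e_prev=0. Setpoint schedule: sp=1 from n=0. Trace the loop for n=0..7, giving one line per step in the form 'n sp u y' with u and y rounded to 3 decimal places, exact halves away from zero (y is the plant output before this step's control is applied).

0 1 2.000 0.000
1 1 2.000 1.000
2 1 0.800 1.600
3 1 0.080 1.360
4 1 0.368 0.856
5 1 0.973 0.698
6 1 1.163 0.905
7 1 0.914 1.124

(exact arithmetic carried between steps; '≈' marks a value shown rounded to 6 d.p. or computed from one; I and e_prev carry over from the previous line; the table rounds u and y to 3 d.p., halves away from zero)
n=0: y=0, sp=1, e=sp−y=1; I=1, D=e−e_prev=1; u=0·1+2·1+0·1=2; next y=3/5·0+1/2·2=1
n=1: y=1, sp=1, e=sp−y=0; I=1, D=e−e_prev=-1; u=0·0+2·1+0·(-1)=2; next y=3/5·1+1/2·2=1.6
n=2: y=1.6, sp=1, e=sp−y=-0.6; I=0.4, D=e−e_prev=-0.6; u=0·(-0.6)+2·0.4+0·(-0.6)=0.8; next y=3/5·1.6+1/2·0.8=1.36
n=3: y=1.36, sp=1, e=sp−y=-0.36; I=0.04, D=e−e_prev=0.24; u=0·(-0.36)+2·0.04+0·0.24=0.08; next y=3/5·1.36+1/2·0.08=0.856
n=4: y=0.856, sp=1, e=sp−y=0.144; I=0.184, D=e−e_prev=0.504; u=0·0.144+2·0.184+0·0.504=0.368; next y=3/5·0.856+1/2·0.368=0.6976
n=5: y=0.6976, sp=1, e=sp−y=0.3024; I=0.4864, D=e−e_prev=0.1584; u=0·0.3024+2·0.4864+0·0.1584=0.9728; next y=3/5·0.6976+1/2·0.9728=0.90496
n=6: y=0.90496, sp=1, e=sp−y=0.09504; I=0.58144, D=e−e_prev=-0.20736; u=0·0.09504+2·0.58144+0·(-0.20736)=1.16288; next y=3/5·0.90496+1/2·1.16288=1.124416
n=7: y=1.124416, sp=1, e=sp−y=-0.124416; I=0.457024, D=e−e_prev=-0.219456; u=0·(-0.124416)+2·0.457024+0·(-0.219456)=0.914048; next y=3/5·1.124416+1/2·0.914048≈1.131674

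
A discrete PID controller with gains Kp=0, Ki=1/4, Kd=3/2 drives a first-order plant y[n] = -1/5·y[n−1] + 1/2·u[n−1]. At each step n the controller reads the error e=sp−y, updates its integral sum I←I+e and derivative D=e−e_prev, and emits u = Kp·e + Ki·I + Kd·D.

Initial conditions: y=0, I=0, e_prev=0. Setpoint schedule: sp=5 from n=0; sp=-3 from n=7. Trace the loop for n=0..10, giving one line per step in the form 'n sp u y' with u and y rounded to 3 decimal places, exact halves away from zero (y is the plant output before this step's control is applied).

0 5 8.750 0.000
1 5 -5.156 4.375
2 5 15.262 -3.453
3 5 -14.973 8.321
4 5 32.435 -9.151
5 5 -37.833 18.048
6 5 70.707 -22.526
7 -3 -106.445 39.858
8 -3 165.259 -61.194
9 -3 -244.880 94.868
10 -3 378.240 -141.414

(exact arithmetic carried between steps; '≈' marks a value shown rounded to 6 d.p. or computed from one; I and e_prev carry over from the previous line; the table rounds u and y to 3 d.p., halves away from zero)
n=0: y=0, sp=5, e=sp−y=5; I=5, D=e−e_prev=5; u=0·5+1/4·5+3/2·5=8.75; next y=-1/5·0+1/2·8.75=4.375
n=1: y=4.375, sp=5, e=sp−y=0.625; I=5.625, D=e−e_prev=-4.375; u=0·0.625+1/4·5.625+3/2·(-4.375)=-5.15625; next y=-1/5·4.375+1/2·(-5.15625)=-3.453125
n=2: y=-3.453125, sp=5, e=sp−y=8.453125; I=14.078125, D=e−e_prev=7.828125; u=0·8.453125+1/4·14.078125+3/2·7.828125≈15.261719; next y=-1/5·(-3.453125)+1/2·15.261719≈8.321484
n=3: y≈8.321484, sp=5, e=sp−y≈-3.321484; I≈10.756641, D=e−e_prev≈-11.774609; u=0·(-3.321484)+1/4·10.756641+3/2·(-11.774609)≈-14.972754; next y=-1/5·8.321484+1/2·(-14.972754)≈-9.150674
n=4: y≈-9.150674, sp=5, e=sp−y≈14.150674; I≈24.907314, D=e−e_prev≈17.472158; u=0·14.150674+1/4·24.907314+3/2·17.472158≈32.435066; next y=-1/5·(-9.150674)+1/2·32.435066≈18.047668
n=5: y≈18.047668, sp=5, e=sp−y≈-13.047668; I≈11.859647, D=e−e_prev≈-27.198342; u=0·(-13.047668)+1/4·11.859647+3/2·(-27.198342)≈-37.832601; next y=-1/5·18.047668+1/2·(-37.832601)≈-22.525834
n=6: y≈-22.525834, sp=5, e=sp−y≈27.525834; I≈39.385481, D=e−e_prev≈40.573502; u=0·27.525834+1/4·39.385481+3/2·40.573502≈70.706623; next y=-1/5·(-22.525834)+1/2·70.706623≈39.858478
n=7: y≈39.858478, sp=-3, e=sp−y≈-42.858478; I≈-3.472997, D=e−e_prev≈-70.384312; u=0·(-42.858478)+1/4·(-3.472997)+3/2·(-70.384312)≈-106.444717; next y=-1/5·39.858478+1/2·(-106.444717)≈-61.194054
n=8: y≈-61.194054, sp=-3, e=sp−y≈58.194054; I≈54.721057, D=e−e_prev≈101.052532; u=0·58.194054+1/4·54.721057+3/2·101.052532≈165.259063; next y=-1/5·(-61.194054)+1/2·165.259063≈94.868342
n=9: y≈94.868342, sp=-3, e=sp−y≈-97.868342; I≈-43.147285, D=e−e_prev≈-156.062396; u=0·(-97.868342)+1/4·(-43.147285)+3/2·(-156.062396)≈-244.880416; next y=-1/5·94.868342+1/2·(-244.880416)≈-141.413876
n=10: y≈-141.413876, sp=-3, e=sp−y≈138.413876; I≈95.266591, D=e−e_prev≈236.282219; u=0·138.413876+1/4·95.266591+3/2·236.282219≈378.239976; next y=-1/5·(-141.413876)+1/2·378.239976≈217.402763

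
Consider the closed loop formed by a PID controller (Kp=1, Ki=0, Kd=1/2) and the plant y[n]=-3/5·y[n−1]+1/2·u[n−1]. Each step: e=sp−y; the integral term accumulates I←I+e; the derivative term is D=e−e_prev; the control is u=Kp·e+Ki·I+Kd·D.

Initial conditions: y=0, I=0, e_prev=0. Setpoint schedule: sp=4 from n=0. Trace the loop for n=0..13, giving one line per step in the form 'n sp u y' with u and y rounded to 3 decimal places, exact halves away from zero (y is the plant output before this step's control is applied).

0 4 6.000 0.000
1 4 -0.500 3.000
2 4 8.575 -2.050
3 4 -5.301 5.518
4 4 15.700 -5.961
5 4 -16.121 11.427
6 4 32.088 -14.917
7 4 -40.949 24.994
8 4 69.704 -35.471
9 4 -97.938 56.135
10 4 156.042 -82.650
11 4 -228.741 127.611
12 4 354.210 -190.937
13 4 -528.969 291.667

(exact arithmetic carried between steps; '≈' marks a value shown rounded to 6 d.p. or computed from one; I and e_prev carry over from the previous line; the table rounds u and y to 3 d.p., halves away from zero)
n=0: y=0, sp=4, e=sp−y=4; I=4, D=e−e_prev=4; u=1·4+0·4+1/2·4=6; next y=-3/5·0+1/2·6=3
n=1: y=3, sp=4, e=sp−y=1; I=5, D=e−e_prev=-3; u=1·1+0·5+1/2·(-3)=-0.5; next y=-3/5·3+1/2·(-0.5)=-2.05
n=2: y=-2.05, sp=4, e=sp−y=6.05; I=11.05, D=e−e_prev=5.05; u=1·6.05+0·11.05+1/2·5.05=8.575; next y=-3/5·(-2.05)+1/2·8.575=5.5175
n=3: y=5.5175, sp=4, e=sp−y=-1.5175; I=9.5325, D=e−e_prev=-7.5675; u=1·(-1.5175)+0·9.5325+1/2·(-7.5675)=-5.30125; next y=-3/5·5.5175+1/2·(-5.30125)=-5.961125
n=4: y=-5.961125, sp=4, e=sp−y=9.961125; I=19.493625, D=e−e_prev=11.478625; u=1·9.961125+0·19.493625+1/2·11.478625≈15.700438; next y=-3/5·(-5.961125)+1/2·15.700438≈11.426894
n=5: y≈11.426894, sp=4, e=sp−y≈-7.426894; I≈12.066731, D=e−e_prev≈-17.388019; u=1·(-7.426894)+0·12.066731+1/2·(-17.388019)≈-16.120903; next y=-3/5·11.426894+1/2·(-16.120903)≈-14.916588
n=6: y≈-14.916588, sp=4, e=sp−y≈18.916588; I≈30.983319, D=e−e_prev≈26.343482; u=1·18.916588+0·30.983319+1/2·26.343482≈32.088329; next y=-3/5·(-14.916588)+1/2·32.088329≈24.994117
n=7: y≈24.994117, sp=4, e=sp−y≈-20.994117; I≈9.989202, D=e−e_prev≈-39.910705; u=1·(-20.994117)+0·9.989202+1/2·(-39.910705)≈-40.949469; next y=-3/5·24.994117+1/2·(-40.949469)≈-35.471205
n=8: y≈-35.471205, sp=4, e=sp−y≈39.471205; I≈49.460407, D=e−e_prev≈60.465322; u=1·39.471205+0·49.460407+1/2·60.465322≈69.703866; next y=-3/5·(-35.471205)+1/2·69.703866≈56.134656
n=9: y≈56.134656, sp=4, e=sp−y≈-52.134656; I≈-2.674249, D=e−e_prev≈-91.605861; u=1·(-52.134656)+0·(-2.674249)+1/2·(-91.605861)≈-97.937586; next y=-3/5·56.134656+1/2·(-97.937586)≈-82.649587
n=10: y≈-82.649587, sp=4, e=sp−y≈86.649587; I≈83.975338, D=e−e_prev≈138.784242; u=1·86.649587+0·83.975338+1/2·138.784242≈156.041708; next y=-3/5·(-82.649587)+1/2·156.041708≈127.610606
n=11: y≈127.610606, sp=4, e=sp−y≈-123.610606; I≈-39.635268, D=e−e_prev≈-210.260192; u=1·(-123.610606)+0·(-39.635268)+1/2·(-210.260192)≈-228.740702; next y=-3/5·127.610606+1/2·(-228.740702)≈-190.936715
n=12: y≈-190.936715, sp=4, e=sp−y≈194.936715; I≈155.301446, D=e−e_prev≈318.547320; u=1·194.936715+0·155.301446+1/2·318.547320≈354.210375; next y=-3/5·(-190.936715)+1/2·354.210375≈291.667216
n=13: y≈291.667216, sp=4, e=sp−y≈-287.667216; I≈-132.365770, D=e−e_prev≈-482.603931; u=1·(-287.667216)+0·(-132.365770)+1/2·(-482.603931)≈-528.969182; next y=-3/5·291.667216+1/2·(-528.969182)≈-439.484920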